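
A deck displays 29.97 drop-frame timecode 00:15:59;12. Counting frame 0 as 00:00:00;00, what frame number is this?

As if non-drop at 30 labels/s: (0 × 3600 + 15 × 60 + 59) × 30 + 12 = 28782.
Minute boundaries passed: 15; those not divisible by 10: 15 − 1 = 14; dropped labels = 2 × 14 = 28.
Actual frame index = 28782 − 28 = 28754.

28754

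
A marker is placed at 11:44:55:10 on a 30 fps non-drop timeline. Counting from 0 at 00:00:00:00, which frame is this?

Total seconds to the label: (11 × 3600 + 44 × 60 + 55) = 42295.
Frame index = 42295 × 30 + 10 = 1268860.

frame 1268860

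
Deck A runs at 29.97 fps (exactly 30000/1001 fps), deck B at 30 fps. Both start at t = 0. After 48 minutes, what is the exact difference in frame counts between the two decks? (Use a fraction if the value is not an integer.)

48 min = 2880 s.
A emits 30000/1001 × 2880 = 86400000/1001 frames; B emits 30 × 2880 = 86400.
Difference = 86400/1001 frames (≈ 86.3137); B is ahead of A.

86400/1001 frames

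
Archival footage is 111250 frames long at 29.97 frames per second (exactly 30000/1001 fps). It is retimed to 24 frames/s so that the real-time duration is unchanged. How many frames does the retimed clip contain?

89089 frames

Target frames = source frames × (target rate / source rate) = 111250 × (24)/(30000/1001) = 111250 × 1001/1250 = 89089.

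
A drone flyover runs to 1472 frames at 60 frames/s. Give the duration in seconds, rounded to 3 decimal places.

24.533 seconds

Running time = 1472 × 1/60 = 368/15 s ≈ 24.533 s.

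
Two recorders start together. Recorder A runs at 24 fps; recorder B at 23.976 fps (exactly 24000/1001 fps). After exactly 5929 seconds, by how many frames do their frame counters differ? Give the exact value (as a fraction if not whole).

A emits 24 × 5929 = 142296 frames; B emits 24000/1001 × 5929 = 1848000/13.
Difference = 1848/13 frames (≈ 142.1538); B is behind A.

1848/13 frames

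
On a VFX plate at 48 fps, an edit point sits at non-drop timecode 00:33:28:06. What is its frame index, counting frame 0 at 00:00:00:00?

96390

Total seconds to the label: (0 × 3600 + 33 × 60 + 28) = 2008.
Frame index = 2008 × 48 + 6 = 96390.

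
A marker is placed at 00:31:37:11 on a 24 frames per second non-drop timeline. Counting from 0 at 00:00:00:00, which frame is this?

Total seconds to the label: (0 × 3600 + 31 × 60 + 37) = 1897.
Frame index = 1897 × 24 + 11 = 45539.

frame 45539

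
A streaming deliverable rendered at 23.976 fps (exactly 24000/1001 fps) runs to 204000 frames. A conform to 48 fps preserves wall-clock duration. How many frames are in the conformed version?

408408 frames

Target frames = source frames × (target rate / source rate) = 204000 × (48)/(24000/1001) = 204000 × 1001/500 = 408408.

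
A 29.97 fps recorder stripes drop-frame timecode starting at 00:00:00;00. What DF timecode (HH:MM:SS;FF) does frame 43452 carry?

00:24:09;26

Each 10-minute DF block holds 10 × 60 × 30 − 9 × 2 = 17982 frames. 43452 ÷ 17982 → 2 full blocks, remainder 7488.
Within the partial block the first minute is 1800 frames and each further minute 1798, so 4 further minute boundaries passed. Total skipped labels = 18 × 2 + 2 × 4 = 44.
Non-drop label index = 43452 + 44 = 43496; at 30 labels/s that is 00:24:09:26, i.e. DF 00:24:09;26.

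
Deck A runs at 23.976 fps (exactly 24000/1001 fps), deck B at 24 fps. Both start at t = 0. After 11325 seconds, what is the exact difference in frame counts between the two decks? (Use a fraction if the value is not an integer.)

271800/1001 frames

A emits 24000/1001 × 11325 = 271800000/1001 frames; B emits 24 × 11325 = 271800.
Difference = 271800/1001 frames (≈ 271.5285); B is ahead of A.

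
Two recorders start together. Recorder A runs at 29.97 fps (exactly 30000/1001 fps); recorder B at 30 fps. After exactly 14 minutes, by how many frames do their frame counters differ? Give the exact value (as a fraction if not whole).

14 min = 840 s.
A emits 30000/1001 × 840 = 3600000/143 frames; B emits 30 × 840 = 25200.
Difference = 3600/143 frames (≈ 25.1748); B is ahead of A.

3600/143 frames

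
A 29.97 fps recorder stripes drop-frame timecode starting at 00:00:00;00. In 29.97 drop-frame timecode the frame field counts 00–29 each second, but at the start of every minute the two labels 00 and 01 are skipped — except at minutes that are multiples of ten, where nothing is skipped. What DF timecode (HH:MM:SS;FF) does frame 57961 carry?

00:32:13;29

Ten DF minutes hold 17982 frames, so frame 57961 lies in block 3 (frames 53946–71927) with 4015 frames into that block.
The block's first minute is 1800 frames and the rest 1798 each; 4015 frames reaches minute 2, so 3 × 18 + 2 × 2 = 58 labels have been skipped so far.
Adding those back, label number 57961 + 58 = 58019 at 30 labels/s is 1933 s + 29 f = 0 h 32 min 13 s frame 29, i.e. 00:32:13;29.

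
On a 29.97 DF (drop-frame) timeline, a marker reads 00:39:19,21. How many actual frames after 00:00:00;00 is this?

70719

Complete 10-minute blocks: 3, each 17982 frames → 53946.
Remaining 9 whole minutes in the current block: 1800 + 8 × 1798 = 16184 frames.
Within the current minute: 19 × 30 + 21 − 2 = 589 (labels ;00/;01 skipped at this minute). Total = 53946 + 16184 + 589 = 70719.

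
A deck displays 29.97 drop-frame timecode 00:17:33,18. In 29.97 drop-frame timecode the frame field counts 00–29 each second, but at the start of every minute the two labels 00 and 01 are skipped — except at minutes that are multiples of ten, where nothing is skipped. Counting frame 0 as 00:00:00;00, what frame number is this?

Complete 10-minute blocks: 1, each 17982 frames → 17982.
Remaining 7 whole minutes in the current block: 1800 + 6 × 1798 = 12588 frames.
Within the current minute: 33 × 30 + 18 − 2 = 1006 (labels ;00/;01 skipped at this minute). Total = 17982 + 12588 + 1006 = 31576.

31576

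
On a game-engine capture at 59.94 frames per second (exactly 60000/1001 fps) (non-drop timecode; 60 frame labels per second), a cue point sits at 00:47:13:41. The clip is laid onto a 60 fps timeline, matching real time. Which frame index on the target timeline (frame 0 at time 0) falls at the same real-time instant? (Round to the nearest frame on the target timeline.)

Source frame index: (0×3600 + 47×60 + 13) × 60 + 41 = 170021.
Real time: 170021 / (60000/1001) = 170191021/60000 s.
Target frame: (170191021/60000) × (60) = 170191021/1000 ≈ 170191.021 → 170191.

frame 170191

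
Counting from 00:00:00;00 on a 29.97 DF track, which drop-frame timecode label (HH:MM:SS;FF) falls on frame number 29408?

Each 10-minute DF block holds 10 × 60 × 30 − 9 × 2 = 17982 frames. 29408 ÷ 17982 → 1 full block, remainder 11426.
Within the partial block the first minute is 1800 frames and each further minute 1798, so 6 further minute boundaries passed. Total skipped labels = 18 × 1 + 2 × 6 = 30.
Non-drop label index = 29408 + 30 = 29438; at 30 labels/s that is 00:16:21:08, i.e. DF 00:16:21;08.

00:16:21;08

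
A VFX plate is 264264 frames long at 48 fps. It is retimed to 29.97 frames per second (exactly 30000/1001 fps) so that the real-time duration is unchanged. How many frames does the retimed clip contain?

165000 frames

Target frames = source frames × (target rate / source rate) = 264264 × (30000/1001)/(48) = 264264 × 625/1001 = 165000.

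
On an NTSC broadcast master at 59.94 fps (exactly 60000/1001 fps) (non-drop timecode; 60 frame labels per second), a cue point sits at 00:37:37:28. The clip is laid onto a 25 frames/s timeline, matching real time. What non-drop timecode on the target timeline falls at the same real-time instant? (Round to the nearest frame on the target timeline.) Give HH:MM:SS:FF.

00:37:39:18

Source frame index: (0×3600 + 37×60 + 37) × 60 + 28 = 135448.
Real time: 135448 / (60000/1001) = 16947931/7500 s.
Target frame: (16947931/7500) × (25) = 16947931/300 ≈ 56493.103 → 56493.
At 25 labels/s: frame 56493 → 00:37:39:18.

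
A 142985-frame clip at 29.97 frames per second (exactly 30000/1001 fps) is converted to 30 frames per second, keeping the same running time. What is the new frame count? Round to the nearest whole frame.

Frames at target rate = 142985 × (30) / (30000/1001) = 28625597/200 ≈ 143127.985.
Nearest whole frame: 143128.

143128 frames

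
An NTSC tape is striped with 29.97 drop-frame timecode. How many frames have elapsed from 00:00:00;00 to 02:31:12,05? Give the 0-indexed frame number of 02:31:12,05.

271893

Complete 10-minute blocks: 15, each 17982 frames → 269730.
Remaining 1 whole minute in the current block: 1800 + 0 × 1798 = 1800 frames.
Within the current minute: 12 × 30 + 5 − 2 = 363 (labels ;00/;01 skipped at this minute). Total = 269730 + 1800 + 363 = 271893.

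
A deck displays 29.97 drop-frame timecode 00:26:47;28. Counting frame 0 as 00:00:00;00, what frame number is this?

48190

Complete 10-minute blocks: 2, each 17982 frames → 35964.
Remaining 6 whole minutes in the current block: 1800 + 5 × 1798 = 10790 frames.
Within the current minute: 47 × 30 + 28 − 2 = 1436 (labels ;00/;01 skipped at this minute). Total = 35964 + 10790 + 1436 = 48190.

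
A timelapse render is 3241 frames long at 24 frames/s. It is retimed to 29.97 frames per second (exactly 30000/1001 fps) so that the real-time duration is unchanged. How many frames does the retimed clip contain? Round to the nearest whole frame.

Frames at target rate = 3241 × (30000/1001) / (24) = 578750/143 ≈ 4047.203.
Nearest whole frame: 4047.

4047 frames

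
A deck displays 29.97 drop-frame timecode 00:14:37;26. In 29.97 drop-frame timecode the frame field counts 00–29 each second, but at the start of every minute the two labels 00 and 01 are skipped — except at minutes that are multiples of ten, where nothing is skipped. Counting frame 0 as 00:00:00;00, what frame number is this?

As if non-drop at 30 labels/s: (0 × 3600 + 14 × 60 + 37) × 30 + 26 = 26336.
Minute boundaries passed: 14; those not divisible by 10: 14 − 1 = 13; dropped labels = 2 × 13 = 26.
Actual frame index = 26336 − 26 = 26310.

26310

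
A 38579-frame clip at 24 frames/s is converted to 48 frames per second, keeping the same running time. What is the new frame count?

Target frames = source frames × (target rate / source rate) = 38579 × (48)/(24) = 38579 × 2 = 77158.

77158 frames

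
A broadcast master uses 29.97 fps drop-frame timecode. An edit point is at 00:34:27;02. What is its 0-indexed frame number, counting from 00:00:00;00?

Complete 10-minute blocks: 3, each 17982 frames → 53946.
Remaining 4 whole minutes in the current block: 1800 + 3 × 1798 = 7194 frames.
Within the current minute: 27 × 30 + 2 − 2 = 810 (labels ;00/;01 skipped at this minute). Total = 53946 + 7194 + 810 = 61950.

61950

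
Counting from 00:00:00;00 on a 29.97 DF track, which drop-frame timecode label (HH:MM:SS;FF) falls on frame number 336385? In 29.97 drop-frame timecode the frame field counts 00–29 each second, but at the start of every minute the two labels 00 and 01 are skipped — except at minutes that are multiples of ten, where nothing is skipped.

03:07:04;03

Ten DF minutes hold 17982 frames, so frame 336385 lies in block 18 (frames 323676–341657) with 12709 frames into that block.
The block's first minute is 1800 frames and the rest 1798 each; 12709 frames reaches minute 7, so 18 × 18 + 7 × 2 = 338 labels have been skipped so far.
Adding those back, label number 336385 + 338 = 336723 at 30 labels/s is 11224 s + 3 f = 3 h 7 min 4 s frame 3, i.e. 03:07:04;03.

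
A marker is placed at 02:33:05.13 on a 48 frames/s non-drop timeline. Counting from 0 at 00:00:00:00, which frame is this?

440893

Total seconds to the label: (2 × 3600 + 33 × 60 + 5) = 9185.
Frame index = 9185 × 48 + 13 = 440893.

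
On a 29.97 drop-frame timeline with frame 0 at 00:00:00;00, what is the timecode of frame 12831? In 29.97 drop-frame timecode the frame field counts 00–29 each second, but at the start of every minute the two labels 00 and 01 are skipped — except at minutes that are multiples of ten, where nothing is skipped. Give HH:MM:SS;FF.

00:07:08;05

Ten DF minutes hold 17982 frames, so frame 12831 lies in block 0 (frames 0–17981) with 12831 frames into that block.
The block's first minute is 1800 frames and the rest 1798 each; 12831 frames reaches minute 7, so 0 × 18 + 7 × 2 = 14 labels have been skipped so far.
Adding those back, label number 12831 + 14 = 12845 at 30 labels/s is 428 s + 5 f = 0 h 7 min 8 s frame 5, i.e. 00:07:08;05.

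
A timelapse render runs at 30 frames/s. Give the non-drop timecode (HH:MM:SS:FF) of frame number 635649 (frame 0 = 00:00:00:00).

05:53:08:09

635649 ÷ 30 = 21188 full seconds, remainder 9 frames.
21188 s = 5 h 53 min 8 s.
Timecode: 05:53:08:09.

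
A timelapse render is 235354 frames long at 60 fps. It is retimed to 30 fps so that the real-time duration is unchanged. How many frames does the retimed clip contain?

117677 frames

Target frames = source frames × (target rate / source rate) = 235354 × (30)/(60) = 235354 × 1/2 = 117677.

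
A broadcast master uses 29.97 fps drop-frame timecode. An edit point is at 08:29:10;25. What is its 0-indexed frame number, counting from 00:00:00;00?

As if non-drop at 30 labels/s: (8 × 3600 + 29 × 60 + 10) × 30 + 25 = 916525.
Minute boundaries passed: 509; those not divisible by 10: 509 − 50 = 459; dropped labels = 2 × 459 = 918.
Actual frame index = 916525 − 918 = 915607.

915607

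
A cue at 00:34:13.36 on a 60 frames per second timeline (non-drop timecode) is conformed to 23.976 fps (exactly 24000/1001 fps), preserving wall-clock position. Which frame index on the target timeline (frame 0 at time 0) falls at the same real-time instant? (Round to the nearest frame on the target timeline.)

frame 49237

Source frame index: (0×3600 + 34×60 + 13) × 60 + 36 = 123216.
Real time: 123216 / (60) = 10268/5 s.
Target frame: (10268/5) × (24000/1001) = 49286400/1001 ≈ 49237.163 → 49237.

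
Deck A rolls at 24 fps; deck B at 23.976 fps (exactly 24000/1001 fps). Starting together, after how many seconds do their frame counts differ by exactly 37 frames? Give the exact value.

The gap grows by |24000/1001 − 24| = 24/1001 frames per second.
Time for a 37-frame gap: 37 ÷ (24/1001) = 37037/24 s.

37037/24 seconds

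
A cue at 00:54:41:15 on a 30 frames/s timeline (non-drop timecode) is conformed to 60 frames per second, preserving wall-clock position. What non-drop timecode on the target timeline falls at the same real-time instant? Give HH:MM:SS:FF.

Source frame index: (0×3600 + 54×60 + 41) × 30 + 15 = 98445.
Real time: 98445 / (30) = 6563/2 s.
Target frame: (6563/2) × (60) = 196890.
At 60 labels/s: frame 196890 → 00:54:41:30.

00:54:41:30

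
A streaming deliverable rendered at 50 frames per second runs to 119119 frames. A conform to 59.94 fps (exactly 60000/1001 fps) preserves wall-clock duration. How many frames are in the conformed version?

142800 frames

Target frames = source frames × (target rate / source rate) = 119119 × (60000/1001)/(50) = 119119 × 1200/1001 = 142800.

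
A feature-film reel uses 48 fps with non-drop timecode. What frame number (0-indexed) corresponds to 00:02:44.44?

Total seconds to the label: (0 × 3600 + 2 × 60 + 44) = 164.
Frame index = 164 × 48 + 44 = 7916.

frame 7916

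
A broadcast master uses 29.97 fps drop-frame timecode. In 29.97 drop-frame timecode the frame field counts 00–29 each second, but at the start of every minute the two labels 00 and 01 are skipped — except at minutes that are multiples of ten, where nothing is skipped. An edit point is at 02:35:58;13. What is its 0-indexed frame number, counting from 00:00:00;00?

As if non-drop at 30 labels/s: (2 × 3600 + 35 × 60 + 58) × 30 + 13 = 280753.
Minute boundaries passed: 155; those not divisible by 10: 155 − 15 = 140; dropped labels = 2 × 140 = 280.
Actual frame index = 280753 − 280 = 280473.

280473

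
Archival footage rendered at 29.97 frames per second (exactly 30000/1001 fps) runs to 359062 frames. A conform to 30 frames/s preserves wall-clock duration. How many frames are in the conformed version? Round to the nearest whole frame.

359421 frames

Frames at target rate = 359062 × (30) / (30000/1001) = 179710531/500 ≈ 359421.062.
Nearest whole frame: 359421.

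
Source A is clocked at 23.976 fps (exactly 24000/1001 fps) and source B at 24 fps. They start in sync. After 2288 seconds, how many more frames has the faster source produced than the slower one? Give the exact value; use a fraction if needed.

A emits 24000/1001 × 2288 = 384000/7 frames; B emits 24 × 2288 = 54912.
Difference = 384/7 frames (≈ 54.8571); B is ahead of A.

384/7 frames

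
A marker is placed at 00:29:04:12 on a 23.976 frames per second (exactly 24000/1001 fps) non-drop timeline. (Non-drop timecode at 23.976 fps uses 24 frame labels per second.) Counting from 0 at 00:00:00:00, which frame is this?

Total seconds to the label: (0 × 3600 + 29 × 60 + 4) = 1744.
Frame index = 1744 × 24 + 12 = 41868.

frame 41868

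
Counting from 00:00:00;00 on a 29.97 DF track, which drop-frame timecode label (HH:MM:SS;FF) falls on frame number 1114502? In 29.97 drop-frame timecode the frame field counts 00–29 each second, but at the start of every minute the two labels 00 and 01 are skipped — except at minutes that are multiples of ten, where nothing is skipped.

Each 10-minute DF block holds 10 × 60 × 30 − 9 × 2 = 17982 frames. 1114502 ÷ 17982 → 61 full blocks, remainder 17600.
Within the partial block the first minute is 1800 frames and each further minute 1798, so 9 further minute boundaries passed. Total skipped labels = 18 × 61 + 2 × 9 = 1116.
Non-drop label index = 1114502 + 1116 = 1115618; at 30 labels/s that is 10:19:47:08, i.e. DF 10:19:47;08.

10:19:47;08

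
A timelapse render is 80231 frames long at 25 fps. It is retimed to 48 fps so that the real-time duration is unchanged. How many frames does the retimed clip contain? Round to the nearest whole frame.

154044 frames

Frames at target rate = 80231 × (48) / (25) = 3851088/25 ≈ 154043.520.
Nearest whole frame: 154044.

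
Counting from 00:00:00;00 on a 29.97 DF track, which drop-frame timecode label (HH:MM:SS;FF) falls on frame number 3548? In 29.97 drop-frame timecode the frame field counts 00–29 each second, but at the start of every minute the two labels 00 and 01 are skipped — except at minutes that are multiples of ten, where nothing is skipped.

00:01:58;10

Ten DF minutes hold 17982 frames, so frame 3548 lies in block 0 (frames 0–17981) with 3548 frames into that block.
The block's first minute is 1800 frames and the rest 1798 each; 3548 frames reaches minute 1, so 0 × 18 + 1 × 2 = 2 labels have been skipped so far.
Adding those back, label number 3548 + 2 = 3550 at 30 labels/s is 118 s + 10 f = 0 h 1 min 58 s frame 10, i.e. 00:01:58;10.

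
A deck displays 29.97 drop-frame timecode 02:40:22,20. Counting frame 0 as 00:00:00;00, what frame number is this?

As if non-drop at 30 labels/s: (2 × 3600 + 40 × 60 + 22) × 30 + 20 = 288680.
Minute boundaries passed: 160; those not divisible by 10: 160 − 16 = 144; dropped labels = 2 × 144 = 288.
Actual frame index = 288680 − 288 = 288392.

288392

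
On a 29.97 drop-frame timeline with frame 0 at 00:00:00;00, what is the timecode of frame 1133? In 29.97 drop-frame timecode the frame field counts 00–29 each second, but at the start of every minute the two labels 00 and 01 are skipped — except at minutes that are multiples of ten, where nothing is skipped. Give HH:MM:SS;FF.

00:00:37;23

Each 10-minute DF block holds 10 × 60 × 30 − 9 × 2 = 17982 frames. 1133 ÷ 17982 → 0 full blocks, remainder 1133.
Within the partial block the first minute is 1800 frames and each further minute 1798, so 0 further minute boundaries passed. Total skipped labels = 18 × 0 + 2 × 0 = 0.
Non-drop label index = 1133 + 0 = 1133; at 30 labels/s that is 00:00:37:23, i.e. DF 00:00:37;23.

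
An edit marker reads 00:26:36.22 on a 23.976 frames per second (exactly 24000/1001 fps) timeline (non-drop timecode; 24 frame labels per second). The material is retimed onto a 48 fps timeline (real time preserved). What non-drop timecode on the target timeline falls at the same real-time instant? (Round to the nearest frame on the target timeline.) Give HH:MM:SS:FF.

Source frame index: (0×3600 + 26×60 + 36) × 24 + 22 = 38326.
Real time: 38326 / (24000/1001) = 19182163/12000 s.
Target frame: (19182163/12000) × (48) = 19182163/250 ≈ 76728.652 → 76729.
At 48 labels/s: frame 76729 → 00:26:38:25.

00:26:38:25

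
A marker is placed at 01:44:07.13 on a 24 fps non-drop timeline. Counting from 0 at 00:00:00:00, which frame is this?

Total seconds to the label: (1 × 3600 + 44 × 60 + 7) = 6247.
Frame index = 6247 × 24 + 13 = 149941.

frame 149941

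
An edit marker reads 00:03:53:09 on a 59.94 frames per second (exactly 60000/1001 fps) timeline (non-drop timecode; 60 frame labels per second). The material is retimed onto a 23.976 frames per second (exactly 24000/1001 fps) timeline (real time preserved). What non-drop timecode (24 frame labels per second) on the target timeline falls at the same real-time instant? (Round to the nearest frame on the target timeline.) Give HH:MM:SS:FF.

Source frame index: (0×3600 + 3×60 + 53) × 60 + 9 = 13989.
Real time: 13989 / (60000/1001) = 4667663/20000 s.
Target frame: (4667663/20000) × (24000/1001) = 27978/5 ≈ 5595.600 → 5596.
At 24 labels/s: frame 5596 → 00:03:53:04.

00:03:53:04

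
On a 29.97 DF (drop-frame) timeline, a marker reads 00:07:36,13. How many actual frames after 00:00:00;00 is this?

As if non-drop at 30 labels/s: (0 × 3600 + 7 × 60 + 36) × 30 + 13 = 13693.
Minute boundaries passed: 7; those not divisible by 10: 7 − 0 = 7; dropped labels = 2 × 7 = 14.
Actual frame index = 13693 − 14 = 13679.

13679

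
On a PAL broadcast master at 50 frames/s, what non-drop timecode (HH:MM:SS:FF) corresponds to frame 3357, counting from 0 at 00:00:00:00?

00:01:07:07

3357 ÷ 50 = 67 full seconds, remainder 7 frames.
67 s = 0 h 1 min 7 s.
Timecode: 00:01:07:07.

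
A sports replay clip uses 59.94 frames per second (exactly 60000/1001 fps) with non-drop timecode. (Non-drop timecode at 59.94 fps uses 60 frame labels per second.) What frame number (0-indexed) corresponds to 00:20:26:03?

Total seconds to the label: (0 × 3600 + 20 × 60 + 26) = 1226.
Frame index = 1226 × 60 + 3 = 73563.

73563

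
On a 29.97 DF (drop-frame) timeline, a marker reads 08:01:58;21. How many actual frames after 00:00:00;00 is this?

866695

As if non-drop at 30 labels/s: (8 × 3600 + 1 × 60 + 58) × 30 + 21 = 867561.
Minute boundaries passed: 481; those not divisible by 10: 481 − 48 = 433; dropped labels = 2 × 433 = 866.
Actual frame index = 867561 − 866 = 866695.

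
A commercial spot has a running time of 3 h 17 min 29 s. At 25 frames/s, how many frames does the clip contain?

296225 frames

3 h 17 min 29 s = 11849 s.
Frames = 11849 × 25 = 296225.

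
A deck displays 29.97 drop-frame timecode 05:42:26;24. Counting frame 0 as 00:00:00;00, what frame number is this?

As if non-drop at 30 labels/s: (5 × 3600 + 42 × 60 + 26) × 30 + 24 = 616404.
Minute boundaries passed: 342; those not divisible by 10: 342 − 34 = 308; dropped labels = 2 × 308 = 616.
Actual frame index = 616404 − 616 = 615788.

615788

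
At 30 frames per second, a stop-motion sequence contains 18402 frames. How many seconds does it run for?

613.4 seconds

Running time = 18402 / (30) = 613.4 s.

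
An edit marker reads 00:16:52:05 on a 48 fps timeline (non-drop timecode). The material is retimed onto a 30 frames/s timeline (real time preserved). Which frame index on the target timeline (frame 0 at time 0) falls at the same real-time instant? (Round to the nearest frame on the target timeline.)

Source frame index: (0×3600 + 16×60 + 52) × 48 + 5 = 48581.
Real time: 48581 / (48) = 48581/48 s.
Target frame: (48581/48) × (30) = 242905/8 ≈ 30363.125 → 30363.

frame 30363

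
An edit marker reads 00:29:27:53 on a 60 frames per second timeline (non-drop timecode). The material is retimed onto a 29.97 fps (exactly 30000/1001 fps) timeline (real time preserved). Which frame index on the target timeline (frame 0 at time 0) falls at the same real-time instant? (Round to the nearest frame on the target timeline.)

Source frame index: (0×3600 + 29×60 + 27) × 60 + 53 = 106073.
Real time: 106073 / (60) = 106073/60 s.
Target frame: (106073/60) × (30000/1001) = 4821500/91 ≈ 52983.516 → 52984.

frame 52984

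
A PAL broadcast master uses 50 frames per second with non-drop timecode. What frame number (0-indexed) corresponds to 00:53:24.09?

Total seconds to the label: (0 × 3600 + 53 × 60 + 24) = 3204.
Frame index = 3204 × 50 + 9 = 160209.

160209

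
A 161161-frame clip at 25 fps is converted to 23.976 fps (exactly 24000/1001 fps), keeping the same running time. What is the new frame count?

Target frames = source frames × (target rate / source rate) = 161161 × (24000/1001)/(25) = 161161 × 960/1001 = 154560.

154560 frames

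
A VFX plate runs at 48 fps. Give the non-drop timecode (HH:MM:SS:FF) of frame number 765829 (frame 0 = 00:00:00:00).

765829 ÷ 48 = 15954 full seconds, remainder 37 frames.
15954 s = 4 h 25 min 54 s.
Timecode: 04:25:54:37.

04:25:54:37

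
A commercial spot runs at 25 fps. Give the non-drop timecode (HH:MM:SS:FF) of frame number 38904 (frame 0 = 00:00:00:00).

00:25:56:04

38904 ÷ 25 = 1556 full seconds, remainder 4 frames.
1556 s = 0 h 25 min 56 s.
Timecode: 00:25:56:04.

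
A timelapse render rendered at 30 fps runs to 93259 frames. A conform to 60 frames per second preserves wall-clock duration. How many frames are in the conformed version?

186518 frames

Target frames = source frames × (target rate / source rate) = 93259 × (60)/(30) = 93259 × 2 = 186518.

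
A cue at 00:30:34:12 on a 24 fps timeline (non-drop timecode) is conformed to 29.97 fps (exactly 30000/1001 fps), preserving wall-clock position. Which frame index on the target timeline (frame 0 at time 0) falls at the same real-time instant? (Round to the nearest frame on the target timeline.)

Source frame index: (0×3600 + 30×60 + 34) × 24 + 12 = 44028.
Real time: 44028 / (24) = 3669/2 s.
Target frame: (3669/2) × (30000/1001) = 55035000/1001 ≈ 54980.020 → 54980.

frame 54980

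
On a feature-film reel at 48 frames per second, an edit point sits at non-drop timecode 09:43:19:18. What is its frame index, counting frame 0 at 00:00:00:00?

frame 1679970

Total seconds to the label: (9 × 3600 + 43 × 60 + 19) = 34999.
Frame index = 34999 × 48 + 18 = 1679970.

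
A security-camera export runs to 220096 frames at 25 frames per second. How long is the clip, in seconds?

8803.84 seconds

Running time = 220096 / (25) = 8803.84 s.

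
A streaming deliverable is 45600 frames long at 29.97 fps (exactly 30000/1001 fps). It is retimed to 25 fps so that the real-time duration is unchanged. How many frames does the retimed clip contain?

38038 frames

Target frames = source frames × (target rate / source rate) = 45600 × (25)/(30000/1001) = 45600 × 1001/1200 = 38038.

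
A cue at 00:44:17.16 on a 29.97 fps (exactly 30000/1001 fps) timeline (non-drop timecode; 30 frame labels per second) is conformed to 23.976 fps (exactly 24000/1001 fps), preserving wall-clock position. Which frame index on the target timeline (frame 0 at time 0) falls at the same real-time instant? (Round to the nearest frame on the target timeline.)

Source frame index: (0×3600 + 44×60 + 17) × 30 + 16 = 79726.
Real time: 79726 / (30000/1001) = 39902863/15000 s.
Target frame: (39902863/15000) × (24000/1001) = 318904/5 ≈ 63780.800 → 63781.

frame 63781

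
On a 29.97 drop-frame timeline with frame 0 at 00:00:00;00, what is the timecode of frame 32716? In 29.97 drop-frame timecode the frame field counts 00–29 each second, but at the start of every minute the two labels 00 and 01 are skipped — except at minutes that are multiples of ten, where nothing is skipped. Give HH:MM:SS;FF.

00:18:11;20

Each 10-minute DF block holds 10 × 60 × 30 − 9 × 2 = 17982 frames. 32716 ÷ 17982 → 1 full block, remainder 14734.
Within the partial block the first minute is 1800 frames and each further minute 1798, so 8 further minute boundaries passed. Total skipped labels = 18 × 1 + 2 × 8 = 34.
Non-drop label index = 32716 + 34 = 32750; at 30 labels/s that is 00:18:11:20, i.e. DF 00:18:11;20.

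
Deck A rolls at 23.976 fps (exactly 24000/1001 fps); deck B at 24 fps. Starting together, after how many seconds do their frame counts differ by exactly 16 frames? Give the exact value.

The gap grows by |24 − 24000/1001| = 24/1001 frames per second.
Time for a 16-frame gap: 16 ÷ (24/1001) = 2002/3 s.

2002/3 seconds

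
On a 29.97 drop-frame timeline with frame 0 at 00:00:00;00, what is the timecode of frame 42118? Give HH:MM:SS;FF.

Ten DF minutes hold 17982 frames, so frame 42118 lies in block 2 (frames 35964–53945) with 6154 frames into that block.
The block's first minute is 1800 frames and the rest 1798 each; 6154 frames reaches minute 3, so 2 × 18 + 3 × 2 = 42 labels have been skipped so far.
Adding those back, label number 42118 + 42 = 42160 at 30 labels/s is 1405 s + 10 f = 0 h 23 min 25 s frame 10, i.e. 00:23:25;10.

00:23:25;10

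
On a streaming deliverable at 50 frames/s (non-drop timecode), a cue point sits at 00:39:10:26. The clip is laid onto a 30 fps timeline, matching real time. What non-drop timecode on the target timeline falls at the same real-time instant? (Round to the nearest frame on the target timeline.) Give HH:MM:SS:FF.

00:39:10:16

Source frame index: (0×3600 + 39×60 + 10) × 50 + 26 = 117526.
Real time: 117526 / (50) = 58763/25 s.
Target frame: (58763/25) × (30) = 352578/5 ≈ 70515.600 → 70516.
At 30 labels/s: frame 70516 → 00:39:10:16.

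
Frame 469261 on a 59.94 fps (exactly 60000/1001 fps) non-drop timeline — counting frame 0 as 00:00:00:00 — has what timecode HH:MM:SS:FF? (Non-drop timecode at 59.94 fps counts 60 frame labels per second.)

02:10:21:01

469261 ÷ 60 = 7821 full seconds, remainder 1 frame.
7821 s = 2 h 10 min 21 s.
Timecode: 02:10:21:01.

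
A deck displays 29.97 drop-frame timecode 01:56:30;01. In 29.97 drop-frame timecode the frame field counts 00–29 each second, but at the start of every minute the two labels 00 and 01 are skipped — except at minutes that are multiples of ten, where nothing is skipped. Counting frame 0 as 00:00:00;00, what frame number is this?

209491

As if non-drop at 30 labels/s: (1 × 3600 + 56 × 60 + 30) × 30 + 1 = 209701.
Minute boundaries passed: 116; those not divisible by 10: 116 − 11 = 105; dropped labels = 2 × 105 = 210.
Actual frame index = 209701 − 210 = 209491.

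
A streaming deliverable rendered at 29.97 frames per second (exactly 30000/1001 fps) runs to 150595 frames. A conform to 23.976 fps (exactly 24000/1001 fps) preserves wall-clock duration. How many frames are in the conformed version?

Target frames = source frames × (target rate / source rate) = 150595 × (24000/1001)/(30000/1001) = 150595 × 4/5 = 120476.

120476 frames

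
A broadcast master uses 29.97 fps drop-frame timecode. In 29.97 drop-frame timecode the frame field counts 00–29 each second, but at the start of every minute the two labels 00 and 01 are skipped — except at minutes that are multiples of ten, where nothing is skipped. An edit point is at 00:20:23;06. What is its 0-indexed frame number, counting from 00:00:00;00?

Complete 10-minute blocks: 2, each 17982 frames → 35964.
Remaining 0 whole minutes in the current block: 0 frames.
Within the current minute: 23 × 30 + 6 = 696. Total = 35964 + 0 + 696 = 36660.

36660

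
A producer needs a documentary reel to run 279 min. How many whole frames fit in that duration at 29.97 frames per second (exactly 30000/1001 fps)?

501698 frames

279 min = 16740 s.
Frames = 16740 × 30000/1001 = 502200000/1001 ≈ 501698.3017.
Complete frames: 501698.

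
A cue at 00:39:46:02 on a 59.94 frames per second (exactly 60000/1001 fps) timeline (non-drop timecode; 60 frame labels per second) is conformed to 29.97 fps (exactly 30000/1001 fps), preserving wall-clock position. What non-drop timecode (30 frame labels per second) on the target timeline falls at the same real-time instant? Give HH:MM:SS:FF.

Source frame index: (0×3600 + 39×60 + 46) × 60 + 2 = 143162.
Real time: 143162 / (60000/1001) = 71652581/30000 s.
Target frame: (71652581/30000) × (30000/1001) = 71581.
At 30 labels/s: frame 71581 → 00:39:46:01.

00:39:46:01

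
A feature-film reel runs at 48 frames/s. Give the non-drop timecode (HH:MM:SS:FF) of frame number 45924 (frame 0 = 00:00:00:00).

45924 ÷ 48 = 956 full seconds, remainder 36 frames.
956 s = 0 h 15 min 56 s.
Timecode: 00:15:56:36.

00:15:56:36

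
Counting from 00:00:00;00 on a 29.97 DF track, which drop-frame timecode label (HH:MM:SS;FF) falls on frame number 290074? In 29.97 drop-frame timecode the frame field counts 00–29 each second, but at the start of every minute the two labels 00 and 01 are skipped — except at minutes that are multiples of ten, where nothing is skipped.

02:41:18;24

Ten DF minutes hold 17982 frames, so frame 290074 lies in block 16 (frames 287712–305693) with 2362 frames into that block.
The block's first minute is 1800 frames and the rest 1798 each; 2362 frames reaches minute 1, so 16 × 18 + 1 × 2 = 290 labels have been skipped so far.
Adding those back, label number 290074 + 290 = 290364 at 30 labels/s is 9678 s + 24 f = 2 h 41 min 18 s frame 24, i.e. 02:41:18;24.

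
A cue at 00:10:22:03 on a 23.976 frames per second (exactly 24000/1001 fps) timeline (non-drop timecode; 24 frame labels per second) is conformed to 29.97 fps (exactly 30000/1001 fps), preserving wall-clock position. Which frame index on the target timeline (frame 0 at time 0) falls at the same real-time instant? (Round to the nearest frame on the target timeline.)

Source frame index: (0×3600 + 10×60 + 22) × 24 + 3 = 14931.
Real time: 14931 / (24000/1001) = 4981977/8000 s.
Target frame: (4981977/8000) × (30000/1001) = 74655/4 ≈ 18663.750 → 18664.

frame 18664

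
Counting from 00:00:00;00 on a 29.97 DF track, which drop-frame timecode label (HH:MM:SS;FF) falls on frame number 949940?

Each 10-minute DF block holds 10 × 60 × 30 − 9 × 2 = 17982 frames. 949940 ÷ 17982 → 52 full blocks, remainder 14876.
Within the partial block the first minute is 1800 frames and each further minute 1798, so 8 further minute boundaries passed. Total skipped labels = 18 × 52 + 2 × 8 = 952.
Non-drop label index = 949940 + 952 = 950892; at 30 labels/s that is 08:48:16:12, i.e. DF 08:48:16;12.

08:48:16;12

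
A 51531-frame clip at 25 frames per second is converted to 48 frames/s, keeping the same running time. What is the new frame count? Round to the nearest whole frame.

Frames at target rate = 51531 × (48) / (25) = 2473488/25 ≈ 98939.520.
Nearest whole frame: 98940.

98940 frames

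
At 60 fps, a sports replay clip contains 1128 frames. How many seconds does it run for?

Running time = 1128 / (60) = 18.8 s.

18.8 seconds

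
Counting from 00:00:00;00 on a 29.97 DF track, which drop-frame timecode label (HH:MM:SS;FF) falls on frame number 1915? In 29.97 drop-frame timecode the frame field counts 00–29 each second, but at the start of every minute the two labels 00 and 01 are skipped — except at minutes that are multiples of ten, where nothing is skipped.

00:01:03;27

Ten DF minutes hold 17982 frames, so frame 1915 lies in block 0 (frames 0–17981) with 1915 frames into that block.
The block's first minute is 1800 frames and the rest 1798 each; 1915 frames reaches minute 1, so 0 × 18 + 1 × 2 = 2 labels have been skipped so far.
Adding those back, label number 1915 + 2 = 1917 at 30 labels/s is 63 s + 27 f = 0 h 1 min 3 s frame 27, i.e. 00:01:03;27.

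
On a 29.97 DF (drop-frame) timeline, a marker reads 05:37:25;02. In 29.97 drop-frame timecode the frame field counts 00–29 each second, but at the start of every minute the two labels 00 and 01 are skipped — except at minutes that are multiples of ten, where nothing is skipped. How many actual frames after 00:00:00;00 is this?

Complete 10-minute blocks: 33, each 17982 frames → 593406.
Remaining 7 whole minutes in the current block: 1800 + 6 × 1798 = 12588 frames.
Within the current minute: 25 × 30 + 2 − 2 = 750 (labels ;00/;01 skipped at this minute). Total = 593406 + 12588 + 750 = 606744.

606744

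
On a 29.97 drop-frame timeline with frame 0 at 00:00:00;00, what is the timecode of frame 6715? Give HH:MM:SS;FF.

00:03:44;01

Ten DF minutes hold 17982 frames, so frame 6715 lies in block 0 (frames 0–17981) with 6715 frames into that block.
The block's first minute is 1800 frames and the rest 1798 each; 6715 frames reaches minute 3, so 0 × 18 + 3 × 2 = 6 labels have been skipped so far.
Adding those back, label number 6715 + 6 = 6721 at 30 labels/s is 224 s + 1 f = 0 h 3 min 44 s frame 1, i.e. 00:03:44;01.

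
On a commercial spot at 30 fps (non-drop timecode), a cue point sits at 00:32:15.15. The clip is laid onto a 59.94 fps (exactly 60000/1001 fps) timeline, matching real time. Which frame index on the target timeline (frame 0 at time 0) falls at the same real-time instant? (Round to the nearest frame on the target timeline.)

frame 116014

Source frame index: (0×3600 + 32×60 + 15) × 30 + 15 = 58065.
Real time: 58065 / (30) = 3871/2 s.
Target frame: (3871/2) × (60000/1001) = 16590000/143 ≈ 116013.986 → 116014.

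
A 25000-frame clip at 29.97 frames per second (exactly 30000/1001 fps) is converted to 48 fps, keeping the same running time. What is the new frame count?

Target frames = source frames × (target rate / source rate) = 25000 × (48)/(30000/1001) = 25000 × 1001/625 = 40040.

40040 frames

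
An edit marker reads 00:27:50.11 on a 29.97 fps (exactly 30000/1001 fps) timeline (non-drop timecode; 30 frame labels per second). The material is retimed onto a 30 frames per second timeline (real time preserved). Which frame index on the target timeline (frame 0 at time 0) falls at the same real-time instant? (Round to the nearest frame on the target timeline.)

frame 50161

Source frame index: (0×3600 + 27×60 + 50) × 30 + 11 = 50111.
Real time: 50111 / (30000/1001) = 50161111/30000 s.
Target frame: (50161111/30000) × (30) = 50161111/1000 ≈ 50161.111 → 50161.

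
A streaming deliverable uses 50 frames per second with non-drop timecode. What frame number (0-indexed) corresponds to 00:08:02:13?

Total seconds to the label: (0 × 3600 + 8 × 60 + 2) = 482.
Frame index = 482 × 50 + 13 = 24113.

frame 24113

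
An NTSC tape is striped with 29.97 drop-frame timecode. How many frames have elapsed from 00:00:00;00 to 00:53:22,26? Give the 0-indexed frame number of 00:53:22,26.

95990

As if non-drop at 30 labels/s: (0 × 3600 + 53 × 60 + 22) × 30 + 26 = 96086.
Minute boundaries passed: 53; those not divisible by 10: 53 − 5 = 48; dropped labels = 2 × 48 = 96.
Actual frame index = 96086 − 96 = 95990.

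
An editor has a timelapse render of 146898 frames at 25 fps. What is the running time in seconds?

Running time = 146898 / (25) = 5875.92 s.

5875.92 seconds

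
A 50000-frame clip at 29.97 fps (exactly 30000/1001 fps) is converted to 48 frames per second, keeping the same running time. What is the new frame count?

Target frames = source frames × (target rate / source rate) = 50000 × (48)/(30000/1001) = 50000 × 1001/625 = 80080.

80080 frames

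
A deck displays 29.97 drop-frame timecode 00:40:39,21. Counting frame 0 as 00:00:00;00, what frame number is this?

73119

Complete 10-minute blocks: 4, each 17982 frames → 71928.
Remaining 0 whole minutes in the current block: 0 frames.
Within the current minute: 39 × 30 + 21 = 1191. Total = 71928 + 0 + 1191 = 73119.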